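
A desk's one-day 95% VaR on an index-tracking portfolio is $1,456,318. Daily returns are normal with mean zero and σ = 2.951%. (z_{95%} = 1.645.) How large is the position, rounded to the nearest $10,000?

$30,000,000

VaR as a fraction of value: z·σ = 1.645 × 2.951% = 4.8544%.
Position = $1,456,318 / 0.048544 = $29,999,990.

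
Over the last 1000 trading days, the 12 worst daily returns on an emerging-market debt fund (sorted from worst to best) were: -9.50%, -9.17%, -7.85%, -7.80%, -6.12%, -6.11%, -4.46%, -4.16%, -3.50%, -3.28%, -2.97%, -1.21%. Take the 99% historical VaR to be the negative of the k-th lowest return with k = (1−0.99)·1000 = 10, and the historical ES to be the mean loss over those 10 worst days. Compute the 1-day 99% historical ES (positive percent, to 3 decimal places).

The 10 worst returns sum to -61.95%.
ES = −(-61.95%) / 10 = 6.195%.

6.195%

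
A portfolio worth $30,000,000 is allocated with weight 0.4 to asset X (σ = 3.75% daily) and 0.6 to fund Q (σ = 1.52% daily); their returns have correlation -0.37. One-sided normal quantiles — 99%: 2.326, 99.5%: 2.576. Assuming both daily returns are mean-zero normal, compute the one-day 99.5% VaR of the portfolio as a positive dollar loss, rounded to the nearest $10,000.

σ_p² = 0.4²·3.75² + 0.6²·1.52² + 2·-0.37·0.4·0.6·3.75·1.52 = 2.0694 (%²).
σ_p = √2.0694 = 1.439%.
VaR = 2.576 × 1.439% = 3.707%; on $30,000,000 that is $1,112,100.

$1,110,000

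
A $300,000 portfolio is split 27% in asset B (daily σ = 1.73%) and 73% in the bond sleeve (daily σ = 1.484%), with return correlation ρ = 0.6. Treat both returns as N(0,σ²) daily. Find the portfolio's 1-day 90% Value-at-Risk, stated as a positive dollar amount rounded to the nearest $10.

$5,440

σ_p² = 0.27²·1.73² + 0.73²·1.484² + 2·0.6·0.27·0.73·1.73·1.484 = 1.9990 (%²).
σ_p = √1.9990 = 1.414%.
At 90%, z = 1.282.
VaR = 1.282 × 1.414% = 1.813%; on $300,000 that is $5,439.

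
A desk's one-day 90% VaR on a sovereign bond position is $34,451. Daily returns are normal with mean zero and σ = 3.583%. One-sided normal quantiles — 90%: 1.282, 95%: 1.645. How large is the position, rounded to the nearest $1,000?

$750,000

VaR as a fraction of value: z·σ = 1.282 × 3.583% = 4.59341%.
Position = $34,451 / 0.0459341 = $750,010.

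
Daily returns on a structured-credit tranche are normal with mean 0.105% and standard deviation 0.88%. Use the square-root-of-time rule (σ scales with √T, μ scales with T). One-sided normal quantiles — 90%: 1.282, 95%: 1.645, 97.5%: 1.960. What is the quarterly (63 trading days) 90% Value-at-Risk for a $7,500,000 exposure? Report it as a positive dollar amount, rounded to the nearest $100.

σ_{63d} = 0.88% × √63 = 6.985%; μ_{63d} = 63 × 0.105% = 6.615%.
VaR = −(6.615%) + 1.282 × 6.985% = 2.340%.
On $7,500,000: 0.02340 × $7,500,000 = $175,500.

$175,500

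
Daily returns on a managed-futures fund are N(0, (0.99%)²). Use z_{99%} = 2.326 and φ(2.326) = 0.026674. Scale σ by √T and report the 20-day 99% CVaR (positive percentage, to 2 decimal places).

σ_{20d} = 0.99% × √20 = 4.427%.
ES multiplier = φ(z)/(1−α) = 0.026674/0.01 = 2.667.
ES = 4.427% × 2.667 = 11.807%.

11.81%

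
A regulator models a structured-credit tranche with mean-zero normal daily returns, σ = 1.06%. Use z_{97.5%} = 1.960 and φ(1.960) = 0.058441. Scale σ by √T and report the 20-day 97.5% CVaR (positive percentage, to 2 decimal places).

σ_{20d} = 1.06% × √20 = 4.740%.
ES multiplier = φ(z)/(1−α) = 0.058441/0.025 = 2.338.
ES = 4.740% × 2.338 = 11.082%.

11.08%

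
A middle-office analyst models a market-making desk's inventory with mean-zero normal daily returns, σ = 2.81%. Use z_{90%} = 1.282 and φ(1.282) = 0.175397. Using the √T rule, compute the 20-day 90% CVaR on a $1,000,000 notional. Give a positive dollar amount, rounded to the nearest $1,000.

σ_{20d} = 2.81% × √20 = 12.567%.
ES multiplier = φ(z)/(1−α) = 0.175397/0.1 = 1.754.
ES = 12.567% × 1.754 = 22.043%; on $1,000,000: $220,430.

$220,000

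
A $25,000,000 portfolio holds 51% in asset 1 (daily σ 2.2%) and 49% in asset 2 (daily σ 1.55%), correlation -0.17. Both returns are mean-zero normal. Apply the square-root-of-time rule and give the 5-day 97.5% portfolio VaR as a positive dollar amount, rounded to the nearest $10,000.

$1,360,000

σ_p = √(0.51²·2.2² + 0.49²·1.55² + 2·-0.17·0.51·0.49·2.2·1.55) = 1.243%.
σ_{5d} = 1.243% × √5 = 2.779%.
z(97.5%) = 1.960.
VaR = 1.960 × 2.779% = 5.447%; on $25,000,000 that is $1,361,750.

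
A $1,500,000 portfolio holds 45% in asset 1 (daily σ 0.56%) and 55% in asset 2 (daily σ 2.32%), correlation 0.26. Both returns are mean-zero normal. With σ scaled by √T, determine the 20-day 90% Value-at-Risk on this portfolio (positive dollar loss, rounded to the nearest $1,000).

σ_p = √(0.45²·0.56² + 0.55²·2.32² + 2·0.26·0.45·0.55·0.56·2.32) = 1.363%.
σ_{20d} = 1.363% × √20 = 6.096%.
z(90%) = 1.282.
VaR = 1.282 × 6.096% = 7.815%; on $1,500,000 that is $117,225.

$117,000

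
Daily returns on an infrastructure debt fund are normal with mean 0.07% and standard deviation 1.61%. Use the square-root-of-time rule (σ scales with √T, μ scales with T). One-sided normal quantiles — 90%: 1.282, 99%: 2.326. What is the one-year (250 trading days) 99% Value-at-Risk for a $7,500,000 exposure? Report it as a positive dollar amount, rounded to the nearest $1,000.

$3,128,000

σ_{250d} = 1.61% × √250 = 25.456%; μ_{250d} = 250 × 0.07% = 17.500%.
VaR = −(17.500%) + 2.326 × 25.456% = 41.711%.
On $7,500,000: 0.41711 × $7,500,000 = $3,128,325.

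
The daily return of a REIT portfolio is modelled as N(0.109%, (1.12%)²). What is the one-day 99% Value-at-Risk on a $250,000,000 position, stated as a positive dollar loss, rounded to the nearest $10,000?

At 99% one-sided, z = 2.326.
VaR = −μ + z·σ = −(0.109%) + 2.326 × 1.12% = 2.496%.
On $250,000,000: 0.02496 × $250,000,000 = $6,240,000.

$6,240,000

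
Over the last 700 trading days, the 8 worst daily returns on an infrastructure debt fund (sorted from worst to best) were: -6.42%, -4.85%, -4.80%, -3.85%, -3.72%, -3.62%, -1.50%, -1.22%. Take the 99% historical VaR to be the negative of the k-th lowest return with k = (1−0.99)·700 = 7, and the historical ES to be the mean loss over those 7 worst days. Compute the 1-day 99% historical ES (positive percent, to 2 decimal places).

The 7 worst returns sum to -28.76%.
ES = −(-28.76%) / 7 = 4.1085…% ≈ 4.11%.

4.11%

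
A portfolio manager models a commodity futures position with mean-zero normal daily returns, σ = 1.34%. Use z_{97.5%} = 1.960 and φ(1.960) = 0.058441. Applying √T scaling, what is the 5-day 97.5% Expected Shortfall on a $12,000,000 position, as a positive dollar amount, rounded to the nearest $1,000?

σ_{5d} = 1.34% × √5 = 2.996%.
ES multiplier = φ(z)/(1−α) = 0.058441/0.025 = 2.338.
ES = 2.996% × 2.338 = 7.005%; on $12,000,000: $840,600.

$841,000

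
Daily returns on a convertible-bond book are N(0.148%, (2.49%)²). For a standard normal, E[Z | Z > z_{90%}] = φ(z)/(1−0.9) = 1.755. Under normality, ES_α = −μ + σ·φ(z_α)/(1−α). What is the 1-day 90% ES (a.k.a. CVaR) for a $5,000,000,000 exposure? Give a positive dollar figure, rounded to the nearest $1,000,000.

$211,000,000

ES = −(0.148%) + 2.49% × 1.755 = 4.222%.
On $5,000,000,000: 0.04222 × $5,000,000,000 = $211,100,000.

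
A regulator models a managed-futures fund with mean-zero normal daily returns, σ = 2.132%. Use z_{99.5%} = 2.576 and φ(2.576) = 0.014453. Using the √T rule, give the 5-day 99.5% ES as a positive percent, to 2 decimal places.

13.78%

σ_{5d} = 2.132% × √5 = 4.767%.
ES multiplier = φ(z)/(1−α) = 0.014453/0.005 = 2.891.
ES = 4.767% × 2.891 = 13.781%.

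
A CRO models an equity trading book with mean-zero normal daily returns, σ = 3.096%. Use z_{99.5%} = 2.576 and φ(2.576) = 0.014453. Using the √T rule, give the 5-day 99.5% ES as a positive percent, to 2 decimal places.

20.01%

σ_{5d} = 3.096% × √5 = 6.923%.
ES multiplier = φ(z)/(1−α) = 0.014453/0.005 = 2.891.
ES = 6.923% × 2.891 = 20.014%.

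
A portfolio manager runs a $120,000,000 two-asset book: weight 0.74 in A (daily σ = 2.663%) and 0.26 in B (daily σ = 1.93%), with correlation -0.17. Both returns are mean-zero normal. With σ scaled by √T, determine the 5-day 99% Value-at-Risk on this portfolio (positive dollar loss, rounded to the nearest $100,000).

σ_p = √(0.74²·2.663² + 0.26²·1.93² + 2·-0.17·0.74·0.26·2.663·1.93) = 1.949%.
σ_{5d} = 1.949% × √5 = 4.358%.
z(99%) = 2.326.
VaR = 2.326 × 4.358% = 10.137%; on $120,000,000 that is $12,164,400.

$12,200,000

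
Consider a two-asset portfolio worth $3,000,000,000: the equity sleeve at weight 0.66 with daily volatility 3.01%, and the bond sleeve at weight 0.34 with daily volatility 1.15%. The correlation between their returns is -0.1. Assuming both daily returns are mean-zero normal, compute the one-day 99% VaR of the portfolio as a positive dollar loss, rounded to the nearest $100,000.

σ_p² = 0.66²·3.01² + 0.34²·1.15² + 2·-0.1·0.66·0.34·3.01·1.15 = 3.9441 (%²).
σ_p = √3.9441 = 1.986%.
At 99%, z = 2.326.
VaR = 2.326 × 1.986% = 4.619%; on $3,000,000,000 that is $138,570,000.

$138,600,000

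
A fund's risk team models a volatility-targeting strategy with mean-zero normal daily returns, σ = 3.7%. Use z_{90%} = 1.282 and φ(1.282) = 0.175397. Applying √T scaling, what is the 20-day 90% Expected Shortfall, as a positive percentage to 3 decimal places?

29.023%

σ_{20d} = 3.7% × √20 = 16.547%.
ES multiplier = φ(z)/(1−α) = 0.175397/0.1 = 1.754.
ES = 16.547% × 1.754 = 29.023%.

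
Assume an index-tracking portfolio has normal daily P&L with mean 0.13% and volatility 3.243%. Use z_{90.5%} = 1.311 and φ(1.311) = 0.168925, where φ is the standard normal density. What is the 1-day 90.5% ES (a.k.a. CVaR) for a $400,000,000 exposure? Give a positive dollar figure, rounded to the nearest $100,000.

$22,500,000

Tail multiplier: φ(z)/(1−α) = 0.168925 / 0.095 = 1.778.
ES = −(0.13%) + 3.243% × 1.778 = 5.636%.
On $400,000,000: 0.05636 × $400,000,000 = $22,544,000.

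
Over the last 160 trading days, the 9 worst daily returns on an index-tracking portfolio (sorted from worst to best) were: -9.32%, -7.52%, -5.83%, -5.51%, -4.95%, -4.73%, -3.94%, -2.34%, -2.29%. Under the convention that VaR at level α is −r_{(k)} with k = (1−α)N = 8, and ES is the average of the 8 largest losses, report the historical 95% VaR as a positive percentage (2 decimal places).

k = 8; the 8th lowest return is -2.34%, so VaR = 2.34%.

2.34%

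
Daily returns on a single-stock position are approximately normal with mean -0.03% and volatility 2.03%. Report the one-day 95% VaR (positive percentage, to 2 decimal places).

3.37%

At 95% one-sided, z = 1.645.
VaR = −μ + z·σ = −(-0.03%) + 1.645 × 2.03% = 3.369%.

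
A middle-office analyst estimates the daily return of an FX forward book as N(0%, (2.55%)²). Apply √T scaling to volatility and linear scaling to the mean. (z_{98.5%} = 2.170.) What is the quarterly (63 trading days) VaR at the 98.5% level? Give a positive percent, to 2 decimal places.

43.92%

σ_{63d} = 2.55% × √63 = 20.240%.
VaR = 2.170 × 20.240% = 43.921%.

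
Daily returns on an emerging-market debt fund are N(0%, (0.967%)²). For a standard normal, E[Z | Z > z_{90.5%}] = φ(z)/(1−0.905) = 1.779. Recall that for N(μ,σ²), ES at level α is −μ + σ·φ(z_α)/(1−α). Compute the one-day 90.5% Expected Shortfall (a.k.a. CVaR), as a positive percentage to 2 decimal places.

1.72%

ES = 0.967% × 1.779 = 1.720%.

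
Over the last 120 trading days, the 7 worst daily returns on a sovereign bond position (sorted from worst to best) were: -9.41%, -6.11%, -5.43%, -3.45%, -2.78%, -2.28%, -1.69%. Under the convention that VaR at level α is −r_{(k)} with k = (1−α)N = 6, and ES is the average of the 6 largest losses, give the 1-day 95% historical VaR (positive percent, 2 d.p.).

2.28%

k = 6; the 6th lowest return is -2.28%, so VaR = 2.28%.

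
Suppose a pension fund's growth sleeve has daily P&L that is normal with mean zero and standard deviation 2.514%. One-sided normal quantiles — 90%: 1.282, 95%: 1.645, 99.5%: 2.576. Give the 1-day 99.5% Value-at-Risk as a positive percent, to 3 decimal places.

VaR = z·σ = 2.576 × 2.514% = 6.476%.

6.476%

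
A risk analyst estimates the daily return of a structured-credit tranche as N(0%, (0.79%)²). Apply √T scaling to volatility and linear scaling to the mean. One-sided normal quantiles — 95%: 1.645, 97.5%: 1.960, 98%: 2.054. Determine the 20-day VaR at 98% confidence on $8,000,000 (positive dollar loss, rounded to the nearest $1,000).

σ_{20d} = 0.79% × √20 = 3.533%.
VaR = 2.054 × 3.533% = 7.257%.
On $8,000,000: 0.07257 × $8,000,000 = $580,560.

$581,000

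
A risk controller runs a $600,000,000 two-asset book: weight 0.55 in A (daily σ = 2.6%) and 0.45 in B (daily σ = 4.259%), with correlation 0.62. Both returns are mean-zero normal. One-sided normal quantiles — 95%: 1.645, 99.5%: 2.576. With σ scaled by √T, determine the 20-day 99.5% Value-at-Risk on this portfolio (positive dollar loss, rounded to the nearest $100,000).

σ_p = √(0.55²·2.6² + 0.45²·4.259² + 2·0.62·0.55·0.45·2.6·4.259) = 3.019%.
σ_{20d} = 3.019% × √20 = 13.501%.
VaR = 2.576 × 13.501% = 34.779%; on $600,000,000 that is $208,674,000.

$208,700,000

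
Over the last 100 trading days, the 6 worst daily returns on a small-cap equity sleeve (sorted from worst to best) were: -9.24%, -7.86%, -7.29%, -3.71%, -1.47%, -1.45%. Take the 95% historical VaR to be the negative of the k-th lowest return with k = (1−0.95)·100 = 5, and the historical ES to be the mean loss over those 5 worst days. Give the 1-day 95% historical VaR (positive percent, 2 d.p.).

k = 5; the 5th lowest return is -1.47%, so VaR = 1.47%.

1.47%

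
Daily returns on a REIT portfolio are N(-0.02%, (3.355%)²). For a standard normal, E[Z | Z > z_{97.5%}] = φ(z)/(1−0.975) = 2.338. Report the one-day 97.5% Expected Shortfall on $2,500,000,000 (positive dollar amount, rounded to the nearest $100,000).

ES = −(-0.02%) + 3.355% × 2.338 = 7.864%.
On $2,500,000,000: 0.07864 × $2,500,000,000 = $196,600,000.

$196,600,000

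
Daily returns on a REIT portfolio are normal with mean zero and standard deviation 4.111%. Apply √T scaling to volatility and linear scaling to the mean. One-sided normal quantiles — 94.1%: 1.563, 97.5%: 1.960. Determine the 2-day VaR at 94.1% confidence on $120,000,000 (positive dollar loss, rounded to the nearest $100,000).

$10,900,000

σ_{2d} = 4.111% × √2 = 5.814%.
VaR = 1.563 × 5.814% = 9.087%.
On $120,000,000: 0.09087 × $120,000,000 = $10,904,400.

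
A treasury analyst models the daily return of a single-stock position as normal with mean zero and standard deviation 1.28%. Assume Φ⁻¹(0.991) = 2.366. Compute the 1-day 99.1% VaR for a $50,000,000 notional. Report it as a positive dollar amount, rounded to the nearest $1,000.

VaR = z·σ = 2.366 × 1.28% = 3.028%.
On $50,000,000: 0.03028 × $50,000,000 = $1,514,000.

$1,514,000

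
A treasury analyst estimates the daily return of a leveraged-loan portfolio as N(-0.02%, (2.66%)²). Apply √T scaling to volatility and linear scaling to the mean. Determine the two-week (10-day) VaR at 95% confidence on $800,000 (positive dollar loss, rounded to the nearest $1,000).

At 95%, z = 1.645.
σ_{10d} = 2.66% × √10 = 8.412%; μ_{10d} = 10 × -0.02% = -0.200%.
VaR = −(-0.200%) + 1.645 × 8.412% = 14.038%.
On $800,000: 0.14038 × $800,000 = $112,304.

$112,000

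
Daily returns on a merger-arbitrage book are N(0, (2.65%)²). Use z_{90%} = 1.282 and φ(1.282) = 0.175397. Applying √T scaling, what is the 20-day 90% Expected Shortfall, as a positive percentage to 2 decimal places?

20.79%

σ_{20d} = 2.65% × √20 = 11.851%.
ES multiplier = φ(z)/(1−α) = 0.175397/0.1 = 1.754.
ES = 11.851% × 1.754 = 20.787%.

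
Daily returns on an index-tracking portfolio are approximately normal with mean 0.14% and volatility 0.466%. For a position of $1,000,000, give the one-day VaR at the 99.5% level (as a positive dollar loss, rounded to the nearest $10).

At 99.5% one-sided, z = 2.576.
VaR = −μ + z·σ = −(0.14%) + 2.576 × 0.466% = 1.060%.
On $1,000,000: 0.01060 × $1,000,000 = $10,600.

$10,600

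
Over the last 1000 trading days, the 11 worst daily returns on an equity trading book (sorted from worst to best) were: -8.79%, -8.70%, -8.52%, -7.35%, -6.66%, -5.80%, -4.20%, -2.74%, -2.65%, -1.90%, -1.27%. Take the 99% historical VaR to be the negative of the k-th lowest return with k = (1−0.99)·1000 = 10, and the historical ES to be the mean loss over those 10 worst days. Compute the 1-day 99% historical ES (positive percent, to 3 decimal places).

The 10 worst returns sum to -57.31%.
ES = −(-57.31%) / 10 = 5.731%.

5.731%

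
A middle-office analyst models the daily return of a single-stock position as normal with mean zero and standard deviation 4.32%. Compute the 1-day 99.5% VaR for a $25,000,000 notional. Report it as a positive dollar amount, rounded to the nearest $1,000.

At 99.5% one-sided, z = 2.576.
VaR = z·σ = 2.576 × 4.32% = 11.128%.
On $25,000,000: 0.11128 × $25,000,000 = $2,782,000.

$2,782,000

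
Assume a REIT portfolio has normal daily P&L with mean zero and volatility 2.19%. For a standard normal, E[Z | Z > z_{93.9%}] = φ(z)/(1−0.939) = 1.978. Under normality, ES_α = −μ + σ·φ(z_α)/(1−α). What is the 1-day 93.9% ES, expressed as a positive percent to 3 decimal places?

4.332%

ES = 2.19% × 1.978 = 4.332%.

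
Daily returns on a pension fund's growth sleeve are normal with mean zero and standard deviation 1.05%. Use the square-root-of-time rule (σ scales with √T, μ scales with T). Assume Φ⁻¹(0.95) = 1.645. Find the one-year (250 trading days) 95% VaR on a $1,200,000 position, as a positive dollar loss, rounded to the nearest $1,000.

$328,000

σ_{250d} = 1.05% × √250 = 16.602%.
VaR = 1.645 × 16.602% = 27.310%.
On $1,200,000: 0.27310 × $1,200,000 = $327,720.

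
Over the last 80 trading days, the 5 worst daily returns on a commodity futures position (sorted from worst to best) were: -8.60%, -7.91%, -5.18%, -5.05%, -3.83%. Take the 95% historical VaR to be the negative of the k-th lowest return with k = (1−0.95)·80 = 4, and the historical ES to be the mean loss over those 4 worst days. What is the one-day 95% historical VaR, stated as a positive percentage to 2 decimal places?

k = 4; the 4th lowest return is -5.05%, so VaR = 5.05%.

5.05%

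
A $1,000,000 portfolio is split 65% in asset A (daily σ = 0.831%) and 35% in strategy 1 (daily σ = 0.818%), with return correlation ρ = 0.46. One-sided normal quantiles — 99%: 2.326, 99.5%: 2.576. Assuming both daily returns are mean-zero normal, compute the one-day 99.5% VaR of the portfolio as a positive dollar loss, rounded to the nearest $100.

$18,500

σ_p² = 0.65²·0.831² + 0.35²·0.818² + 2·0.46·0.65·0.35·0.831·0.818 = 0.5160 (%²).
σ_p = √0.5160 = 0.718%.
VaR = 2.576 × 0.718% = 1.850%; on $1,000,000 that is $18,500.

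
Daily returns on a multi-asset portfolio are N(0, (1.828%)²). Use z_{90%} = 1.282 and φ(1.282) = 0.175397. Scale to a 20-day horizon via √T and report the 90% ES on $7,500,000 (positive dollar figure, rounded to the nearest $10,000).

$1,080,000

σ_{20d} = 1.828% × √20 = 8.175%.
ES multiplier = φ(z)/(1−α) = 0.175397/0.1 = 1.754.
ES = 8.175% × 1.754 = 14.339%; on $7,500,000: $1,075,425.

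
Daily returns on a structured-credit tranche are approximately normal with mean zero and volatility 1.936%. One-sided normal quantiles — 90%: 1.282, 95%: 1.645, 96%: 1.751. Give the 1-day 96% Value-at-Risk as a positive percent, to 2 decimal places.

VaR = z·σ = 1.751 × 1.936% = 3.390%.

3.39%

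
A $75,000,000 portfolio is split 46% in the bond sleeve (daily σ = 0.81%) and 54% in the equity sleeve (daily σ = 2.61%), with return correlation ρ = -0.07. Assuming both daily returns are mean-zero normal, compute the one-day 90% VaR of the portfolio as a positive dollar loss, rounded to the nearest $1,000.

σ_p² = 0.46²·0.81² + 0.54²·2.61² + 2·-0.07·0.46·0.54·0.81·2.61 = 2.0517 (%²).
σ_p = √2.0517 = 1.432%.
At 90%, z = 1.282.
VaR = 1.282 × 1.432% = 1.836%; on $75,000,000 that is $1,377,000.

$1,377,000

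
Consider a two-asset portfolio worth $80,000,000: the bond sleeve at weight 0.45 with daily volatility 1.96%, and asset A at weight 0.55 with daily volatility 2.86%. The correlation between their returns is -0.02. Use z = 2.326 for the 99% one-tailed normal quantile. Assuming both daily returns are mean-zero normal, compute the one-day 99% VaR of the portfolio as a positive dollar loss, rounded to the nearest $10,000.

$3,330,000

σ_p² = 0.45²·1.96² + 0.55²·2.86² + 2·-0.02·0.45·0.55·1.96·2.86 = 3.1968 (%²).
σ_p = √3.1968 = 1.788%.
VaR = 2.326 × 1.788% = 4.159%; on $80,000,000 that is $3,327,200.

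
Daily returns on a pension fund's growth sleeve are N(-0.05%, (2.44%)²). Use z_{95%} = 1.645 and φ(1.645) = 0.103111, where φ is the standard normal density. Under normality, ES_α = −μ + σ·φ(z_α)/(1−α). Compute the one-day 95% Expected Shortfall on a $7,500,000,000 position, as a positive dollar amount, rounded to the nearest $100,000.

$381,100,000

Tail multiplier: φ(z)/(1−α) = 0.103111 / 0.05 = 2.062.
ES = −(-0.05%) + 2.44% × 2.062 = 5.081%.
On $7,500,000,000: 0.05081 × $7,500,000,000 = $381,075,000.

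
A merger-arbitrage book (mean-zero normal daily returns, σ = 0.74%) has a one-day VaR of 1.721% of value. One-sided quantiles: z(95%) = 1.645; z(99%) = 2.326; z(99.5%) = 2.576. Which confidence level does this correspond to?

99%

Implied z = VaR/σ = 1.721 / 0.74 = 2.326.
This matches z(99%) = 2.326.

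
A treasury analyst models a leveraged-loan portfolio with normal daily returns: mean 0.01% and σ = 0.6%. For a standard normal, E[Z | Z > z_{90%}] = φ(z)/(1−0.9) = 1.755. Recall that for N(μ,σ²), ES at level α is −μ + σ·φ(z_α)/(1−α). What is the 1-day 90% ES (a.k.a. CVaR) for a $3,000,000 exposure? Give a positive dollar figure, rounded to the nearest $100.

$31,300

ES = −(0.01%) + 0.6% × 1.755 = 1.043%.
On $3,000,000: 0.01043 × $3,000,000 = $31,290.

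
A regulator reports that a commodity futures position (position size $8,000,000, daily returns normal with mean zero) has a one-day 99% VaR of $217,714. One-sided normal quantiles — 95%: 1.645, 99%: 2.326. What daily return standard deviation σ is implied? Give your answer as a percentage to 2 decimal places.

VaR as a fraction: $217,714 / $8,000,000 = 2.721%.
σ = VaR / z = 2.721% / 2.326 = 1.170%.

1.17%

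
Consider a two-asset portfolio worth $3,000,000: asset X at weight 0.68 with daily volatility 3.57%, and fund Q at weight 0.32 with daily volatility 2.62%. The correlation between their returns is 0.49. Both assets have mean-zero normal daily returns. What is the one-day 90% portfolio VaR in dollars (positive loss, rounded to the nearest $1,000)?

σ_p² = 0.68²·3.57² + 0.32²·2.62² + 2·0.49·0.68·0.32·3.57·2.62 = 8.5908 (%²).
σ_p = √8.5908 = 2.931%.
At 90%, z = 1.282.
VaR = 1.282 × 2.931% = 3.758%; on $3,000,000 that is $112,740.

$113,000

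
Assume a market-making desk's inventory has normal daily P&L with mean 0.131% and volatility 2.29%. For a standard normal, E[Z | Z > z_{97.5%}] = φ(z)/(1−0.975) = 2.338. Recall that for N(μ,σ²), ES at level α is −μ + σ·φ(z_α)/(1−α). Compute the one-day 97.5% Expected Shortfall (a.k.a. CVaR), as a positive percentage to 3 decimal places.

ES = −(0.131%) + 2.29% × 2.338 = 5.223%.

5.223%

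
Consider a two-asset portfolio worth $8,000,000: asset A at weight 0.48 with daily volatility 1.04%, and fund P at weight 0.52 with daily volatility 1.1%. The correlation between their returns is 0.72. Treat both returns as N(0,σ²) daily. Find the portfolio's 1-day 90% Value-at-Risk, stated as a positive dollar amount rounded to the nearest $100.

$101,900

σ_p² = 0.48²·1.04² + 0.52²·1.1² + 2·0.72·0.48·0.52·1.04·1.1 = 0.9876 (%²).
σ_p = √0.9876 = 0.994%.
At 90%, z = 1.282.
VaR = 1.282 × 0.994% = 1.274%; on $8,000,000 that is $101,920.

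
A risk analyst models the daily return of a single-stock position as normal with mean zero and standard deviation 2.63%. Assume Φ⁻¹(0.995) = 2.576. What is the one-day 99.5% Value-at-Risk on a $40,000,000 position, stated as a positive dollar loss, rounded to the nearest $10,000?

$2,710,000

VaR = z·σ = 2.576 × 2.63% = 6.775%.
On $40,000,000: 0.06775 × $40,000,000 = $2,710,000.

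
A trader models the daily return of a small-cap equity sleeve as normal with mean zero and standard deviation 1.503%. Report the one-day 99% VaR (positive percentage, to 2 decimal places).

3.50%

At 99% one-sided, z = 2.326.
VaR = z·σ = 2.326 × 1.503% = 3.496%.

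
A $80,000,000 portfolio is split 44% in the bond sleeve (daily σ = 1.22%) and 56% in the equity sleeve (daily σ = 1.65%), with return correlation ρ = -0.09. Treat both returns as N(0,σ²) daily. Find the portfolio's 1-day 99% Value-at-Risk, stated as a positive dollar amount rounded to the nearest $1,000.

σ_p² = 0.44²·1.22² + 0.56²·1.65² + 2·-0.09·0.44·0.56·1.22·1.65 = 1.0526 (%²).
σ_p = √1.0526 = 1.026%.
At 99%, z = 2.326.
VaR = 2.326 × 1.026% = 2.386%; on $80,000,000 that is $1,908,800.

$1,909,000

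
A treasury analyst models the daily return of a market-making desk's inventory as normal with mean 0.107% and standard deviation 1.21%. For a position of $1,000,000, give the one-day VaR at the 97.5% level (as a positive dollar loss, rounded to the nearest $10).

At 97.5% one-sided, z = 1.960.
VaR = −μ + z·σ = −(0.107%) + 1.960 × 1.21% = 2.265%.
On $1,000,000: 0.02265 × $1,000,000 = $22,650.

$22,650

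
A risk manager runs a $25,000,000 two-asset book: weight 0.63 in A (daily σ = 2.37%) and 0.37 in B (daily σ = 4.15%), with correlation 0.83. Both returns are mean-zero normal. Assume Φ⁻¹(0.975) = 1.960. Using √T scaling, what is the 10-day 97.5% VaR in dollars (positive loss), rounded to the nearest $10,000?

σ_p = √(0.63²·2.37² + 0.37²·4.15² + 2·0.83·0.63·0.37·2.37·4.15) = 2.897%.
σ_{10d} = 2.897% × √10 = 9.161%.
VaR = 1.960 × 9.161% = 17.956%; on $25,000,000 that is $4,489,000.

$4,490,000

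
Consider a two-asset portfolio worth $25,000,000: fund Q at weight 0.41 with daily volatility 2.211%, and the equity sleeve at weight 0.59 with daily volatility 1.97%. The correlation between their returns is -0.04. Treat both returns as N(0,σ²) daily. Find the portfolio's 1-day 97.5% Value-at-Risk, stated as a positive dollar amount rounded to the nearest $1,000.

σ_p² = 0.41²·2.211² + 0.59²·1.97² + 2·-0.04·0.41·0.59·2.211·1.97 = 2.0884 (%²).
σ_p = √2.0884 = 1.445%.
At 97.5%, z = 1.960.
VaR = 1.960 × 1.445% = 2.832%; on $25,000,000 that is $708,000.

$708,000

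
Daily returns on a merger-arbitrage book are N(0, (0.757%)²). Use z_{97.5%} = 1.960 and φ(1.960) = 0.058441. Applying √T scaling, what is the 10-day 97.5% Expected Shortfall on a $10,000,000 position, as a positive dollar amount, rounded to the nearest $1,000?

$560,000

σ_{10d} = 0.757% × √10 = 2.394%.
ES multiplier = φ(z)/(1−α) = 0.058441/0.025 = 2.338.
ES = 2.394% × 2.338 = 5.597%; on $10,000,000: $559,700.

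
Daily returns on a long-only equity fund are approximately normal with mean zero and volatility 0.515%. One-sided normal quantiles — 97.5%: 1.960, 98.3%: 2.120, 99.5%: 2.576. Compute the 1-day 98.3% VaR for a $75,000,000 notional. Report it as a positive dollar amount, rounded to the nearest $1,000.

$819,000

VaR = z·σ = 2.120 × 0.515% = 1.092%.
On $75,000,000: 0.01092 × $75,000,000 = $819,000.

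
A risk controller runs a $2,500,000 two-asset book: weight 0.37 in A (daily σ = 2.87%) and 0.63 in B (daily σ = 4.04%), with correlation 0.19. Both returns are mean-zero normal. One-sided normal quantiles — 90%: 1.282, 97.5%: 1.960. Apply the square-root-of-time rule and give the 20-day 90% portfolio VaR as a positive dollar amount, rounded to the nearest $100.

$421,100

σ_p = √(0.37²·2.87² + 0.63²·4.04² + 2·0.19·0.37·0.63·2.87·4.04) = 2.938%.
σ_{20d} = 2.938% × √20 = 13.139%.
VaR = 1.282 × 13.139% = 16.844%; on $2,500,000 that is $421,100.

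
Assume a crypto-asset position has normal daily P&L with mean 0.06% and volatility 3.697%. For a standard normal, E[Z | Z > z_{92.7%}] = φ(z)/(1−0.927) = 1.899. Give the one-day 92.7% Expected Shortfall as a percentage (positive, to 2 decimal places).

ES = −(0.06%) + 3.697% × 1.899 = 6.961%.

6.96%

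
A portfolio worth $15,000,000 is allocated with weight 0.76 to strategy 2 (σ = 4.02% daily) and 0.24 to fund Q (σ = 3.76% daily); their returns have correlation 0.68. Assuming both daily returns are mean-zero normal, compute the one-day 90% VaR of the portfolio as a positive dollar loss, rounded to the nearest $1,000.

σ_p² = 0.76²·4.02² + 0.24²·3.76² + 2·0.68·0.76·0.24·4.02·3.76 = 13.8981 (%²).
σ_p = √13.8981 = 3.728%.
At 90%, z = 1.282.
VaR = 1.282 × 3.728% = 4.779%; on $15,000,000 that is $716,850.

$717,000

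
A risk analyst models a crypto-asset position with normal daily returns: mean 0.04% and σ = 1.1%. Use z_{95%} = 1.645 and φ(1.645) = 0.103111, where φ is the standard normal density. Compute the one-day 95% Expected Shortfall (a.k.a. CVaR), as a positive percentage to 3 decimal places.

Tail multiplier: φ(z)/(1−α) = 0.103111 / 0.05 = 2.062.
ES = −(0.04%) + 1.1% × 2.062 = 2.228%.

2.228%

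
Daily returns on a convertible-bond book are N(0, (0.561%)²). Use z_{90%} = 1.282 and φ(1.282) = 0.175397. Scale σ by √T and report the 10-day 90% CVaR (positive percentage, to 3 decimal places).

σ_{10d} = 0.561% × √10 = 1.774%.
ES multiplier = φ(z)/(1−α) = 0.175397/0.1 = 1.754.
ES = 1.774% × 1.754 = 3.112%.

3.112%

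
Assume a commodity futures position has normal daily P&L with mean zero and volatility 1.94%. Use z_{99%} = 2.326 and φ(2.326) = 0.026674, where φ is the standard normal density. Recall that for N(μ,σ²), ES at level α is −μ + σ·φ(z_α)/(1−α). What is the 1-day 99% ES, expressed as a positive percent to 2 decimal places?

Tail multiplier: φ(z)/(1−α) = 0.026674 / 0.01 = 2.667.
ES = 1.94% × 2.667 = 5.174%.

5.17%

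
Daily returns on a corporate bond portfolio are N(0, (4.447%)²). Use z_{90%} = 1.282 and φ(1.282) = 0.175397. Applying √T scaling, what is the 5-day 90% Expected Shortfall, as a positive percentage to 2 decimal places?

σ_{5d} = 4.447% × √5 = 9.944%.
ES multiplier = φ(z)/(1−α) = 0.175397/0.1 = 1.754.
ES = 9.944% × 1.754 = 17.442%.

17.44%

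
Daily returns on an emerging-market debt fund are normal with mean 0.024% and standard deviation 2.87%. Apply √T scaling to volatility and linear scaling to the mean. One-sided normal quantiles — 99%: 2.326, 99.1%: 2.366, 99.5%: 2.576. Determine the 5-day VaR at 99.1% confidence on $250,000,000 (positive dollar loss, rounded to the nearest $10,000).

$37,660,000

σ_{5d} = 2.87% × √5 = 6.418%; μ_{5d} = 5 × 0.024% = 0.120%.
VaR = −(0.120%) + 2.366 × 6.418% = 15.065%.
On $250,000,000: 0.15065 × $250,000,000 = $37,662,500.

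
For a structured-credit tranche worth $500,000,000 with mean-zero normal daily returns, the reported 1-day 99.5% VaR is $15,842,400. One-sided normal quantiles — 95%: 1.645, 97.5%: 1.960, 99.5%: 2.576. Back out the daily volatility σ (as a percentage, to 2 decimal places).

1.23%

VaR as a fraction: $15,842,400 / $500,000,000 = 3.168%.
σ = VaR / z = 3.168% / 2.576 = 1.230%.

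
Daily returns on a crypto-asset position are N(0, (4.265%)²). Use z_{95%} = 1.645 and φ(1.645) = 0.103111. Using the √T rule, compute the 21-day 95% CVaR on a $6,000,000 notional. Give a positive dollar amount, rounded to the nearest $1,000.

$2,418,000

σ_{21d} = 4.265% × √21 = 19.545%.
ES multiplier = φ(z)/(1−α) = 0.103111/0.05 = 2.062.
ES = 19.545% × 2.062 = 40.302%; on $6,000,000: $2,418,120.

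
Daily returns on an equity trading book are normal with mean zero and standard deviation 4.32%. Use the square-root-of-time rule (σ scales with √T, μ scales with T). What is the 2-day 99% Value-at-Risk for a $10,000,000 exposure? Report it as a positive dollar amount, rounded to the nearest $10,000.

$1,420,000

At 99%, z = 2.326.
σ_{2d} = 4.32% × √2 = 6.109%.
VaR = 2.326 × 6.109% = 14.210%.
On $10,000,000: 0.14210 × $10,000,000 = $1,421,000.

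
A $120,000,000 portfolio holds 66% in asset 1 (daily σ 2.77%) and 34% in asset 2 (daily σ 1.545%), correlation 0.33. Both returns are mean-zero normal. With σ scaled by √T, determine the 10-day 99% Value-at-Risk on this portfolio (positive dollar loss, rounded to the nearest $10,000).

$18,200,000

σ_p = √(0.66²·2.77² + 0.34²·1.545² + 2·0.33·0.66·0.34·2.77·1.545) = 2.062%.
σ_{10d} = 2.062% × √10 = 6.521%.
z(99%) = 2.326.
VaR = 2.326 × 6.521% = 15.168%; on $120,000,000 that is $18,201,600.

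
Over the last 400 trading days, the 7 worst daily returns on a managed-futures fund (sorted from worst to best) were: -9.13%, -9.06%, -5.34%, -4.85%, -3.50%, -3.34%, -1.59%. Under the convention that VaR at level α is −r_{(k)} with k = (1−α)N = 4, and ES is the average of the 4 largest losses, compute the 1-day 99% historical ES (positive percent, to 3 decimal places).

The 4 worst returns sum to -28.38%.
ES = −(-28.38%) / 4 = 7.095%.

7.095%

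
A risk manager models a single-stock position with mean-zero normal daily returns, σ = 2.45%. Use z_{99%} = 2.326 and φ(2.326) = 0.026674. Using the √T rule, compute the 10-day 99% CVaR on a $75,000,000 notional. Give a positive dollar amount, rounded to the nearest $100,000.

$15,500,000

σ_{10d} = 2.45% × √10 = 7.748%.
ES multiplier = φ(z)/(1−α) = 0.026674/0.01 = 2.667.
ES = 7.748% × 2.667 = 20.664%; on $75,000,000: $15,498,000.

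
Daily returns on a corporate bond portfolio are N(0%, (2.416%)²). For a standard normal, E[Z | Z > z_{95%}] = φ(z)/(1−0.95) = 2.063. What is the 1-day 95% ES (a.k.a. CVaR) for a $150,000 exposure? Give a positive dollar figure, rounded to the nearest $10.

ES = 2.416% × 2.063 = 4.984%.
On $150,000: 0.04984 × $150,000 = $7,476.

$7,480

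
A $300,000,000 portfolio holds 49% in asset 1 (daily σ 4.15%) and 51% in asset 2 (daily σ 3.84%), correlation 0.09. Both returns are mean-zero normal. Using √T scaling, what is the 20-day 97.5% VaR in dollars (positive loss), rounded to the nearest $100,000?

$77,500,000

σ_p = √(0.49²·4.15² + 0.51²·3.84² + 2·0.09·0.49·0.51·4.15·3.84) = 2.947%.
σ_{20d} = 2.947% × √20 = 13.179%.
z(97.5%) = 1.960.
VaR = 1.960 × 13.179% = 25.831%; on $300,000,000 that is $77,493,000.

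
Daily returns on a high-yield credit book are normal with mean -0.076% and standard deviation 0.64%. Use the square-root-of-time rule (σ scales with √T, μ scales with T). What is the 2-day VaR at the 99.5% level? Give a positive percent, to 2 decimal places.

2.48%

At 99.5%, z = 2.576.
σ_{2d} = 0.64% × √2 = 0.905%; μ_{2d} = 2 × -0.076% = -0.152%.
VaR = −(-0.152%) + 2.576 × 0.905% = 2.483%.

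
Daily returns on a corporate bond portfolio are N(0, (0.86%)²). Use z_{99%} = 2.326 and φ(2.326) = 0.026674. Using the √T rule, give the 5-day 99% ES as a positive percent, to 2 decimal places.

5.13%

σ_{5d} = 0.86% × √5 = 1.923%.
ES multiplier = φ(z)/(1−α) = 0.026674/0.01 = 2.667.
ES = 1.923% × 2.667 = 5.129%.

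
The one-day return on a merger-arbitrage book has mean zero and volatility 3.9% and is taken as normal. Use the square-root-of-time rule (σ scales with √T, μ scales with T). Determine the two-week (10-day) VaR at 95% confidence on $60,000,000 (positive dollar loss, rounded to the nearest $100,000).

$12,200,000

At 95%, z = 1.645.
σ_{10d} = 3.9% × √10 = 12.333%.
VaR = 1.645 × 12.333% = 20.288%.
On $60,000,000: 0.20288 × $60,000,000 = $12,172,800.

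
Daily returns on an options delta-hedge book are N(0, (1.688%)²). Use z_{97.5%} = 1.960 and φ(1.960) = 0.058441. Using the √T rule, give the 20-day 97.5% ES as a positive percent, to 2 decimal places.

17.65%

σ_{20d} = 1.688% × √20 = 7.549%.
ES multiplier = φ(z)/(1−α) = 0.058441/0.025 = 2.338.
ES = 7.549% × 2.338 = 17.650%.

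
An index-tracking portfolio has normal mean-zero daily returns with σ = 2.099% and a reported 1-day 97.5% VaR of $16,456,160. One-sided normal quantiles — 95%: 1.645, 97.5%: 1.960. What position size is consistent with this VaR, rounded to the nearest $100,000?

$400,000,000

VaR as a fraction of value: z·σ = 1.960 × 2.099% = 4.11404%.
Position = $16,456,160 / 0.0411404 = $400,000,000.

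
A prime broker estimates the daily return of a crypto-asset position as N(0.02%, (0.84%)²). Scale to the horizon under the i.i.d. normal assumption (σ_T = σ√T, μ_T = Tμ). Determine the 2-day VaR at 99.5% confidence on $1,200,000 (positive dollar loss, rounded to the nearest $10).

At 99.5%, z = 2.576.
σ_{2d} = 0.84% × √2 = 1.188%; μ_{2d} = 2 × 0.02% = 0.040%.
VaR = −(0.040%) + 2.576 × 1.188% = 3.020%.
On $1,200,000: 0.03020 × $1,200,000 = $36,240.

$36,240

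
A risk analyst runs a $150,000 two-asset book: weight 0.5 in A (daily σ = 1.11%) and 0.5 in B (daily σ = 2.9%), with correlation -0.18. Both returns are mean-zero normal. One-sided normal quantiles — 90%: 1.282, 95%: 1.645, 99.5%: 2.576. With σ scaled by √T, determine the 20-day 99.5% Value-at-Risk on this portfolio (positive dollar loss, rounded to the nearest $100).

σ_p = √(0.5²·1.11² + 0.5²·2.9² + 2·-0.18·0.5·0.5·1.11·2.9) = 1.456%.
σ_{20d} = 1.456% × √20 = 6.511%.
VaR = 2.576 × 6.511% = 16.772%; on $150,000 that is $25,158.

$25,200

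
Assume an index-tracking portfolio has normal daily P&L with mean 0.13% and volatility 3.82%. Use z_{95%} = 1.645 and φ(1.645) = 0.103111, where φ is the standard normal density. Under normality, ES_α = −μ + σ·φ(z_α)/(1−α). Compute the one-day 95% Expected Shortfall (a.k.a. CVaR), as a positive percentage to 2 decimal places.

Tail multiplier: φ(z)/(1−α) = 0.103111 / 0.05 = 2.062.
ES = −(0.13%) + 3.82% × 2.062 = 7.747%.

7.75%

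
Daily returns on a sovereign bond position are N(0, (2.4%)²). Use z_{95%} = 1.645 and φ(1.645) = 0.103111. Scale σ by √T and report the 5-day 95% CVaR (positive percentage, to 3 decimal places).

11.067%

σ_{5d} = 2.4% × √5 = 5.367%.
ES multiplier = φ(z)/(1−α) = 0.103111/0.05 = 2.062.
ES = 5.367% × 2.062 = 11.067%.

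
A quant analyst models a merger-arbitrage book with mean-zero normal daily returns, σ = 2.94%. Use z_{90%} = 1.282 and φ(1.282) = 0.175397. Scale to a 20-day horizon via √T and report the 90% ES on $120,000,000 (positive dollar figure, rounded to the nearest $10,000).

σ_{20d} = 2.94% × √20 = 13.148%.
ES multiplier = φ(z)/(1−α) = 0.175397/0.1 = 1.754.
ES = 13.148% × 1.754 = 23.062%; on $120,000,000: $27,674,400.

$27,670,000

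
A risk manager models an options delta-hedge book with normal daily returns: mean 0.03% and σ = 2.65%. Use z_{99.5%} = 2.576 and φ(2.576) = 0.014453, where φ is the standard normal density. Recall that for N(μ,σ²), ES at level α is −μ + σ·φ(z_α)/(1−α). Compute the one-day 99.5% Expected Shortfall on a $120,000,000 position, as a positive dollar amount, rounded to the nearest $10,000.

$9,160,000

Tail multiplier: φ(z)/(1−α) = 0.014453 / 0.005 = 2.891.
ES = −(0.03%) + 2.65% × 2.891 = 7.631%.
On $120,000,000: 0.07631 × $120,000,000 = $9,157,200.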